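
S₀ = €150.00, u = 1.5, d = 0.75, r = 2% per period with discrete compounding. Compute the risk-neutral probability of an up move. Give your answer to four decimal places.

p = 0.3600

Risk-neutral probability p = (1 + 0.02 − 0.75)/(1.5 − 0.75) = 0.2700/0.7500 = 0.3600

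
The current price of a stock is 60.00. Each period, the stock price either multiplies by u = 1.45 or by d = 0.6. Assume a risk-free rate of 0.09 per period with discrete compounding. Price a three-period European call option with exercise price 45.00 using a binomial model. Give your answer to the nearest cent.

Risk-neutral probability p = (1 + 0.09 − 0.6)/(1.45 − 0.6) = 0.4900/0.8500 = 0.5765
Terminal stock prices: S_uuu = 182.9, S_uud = 75.69, S_udd = 31.32, S_ddd = 12.96
Terminal payoffs (S − K): max(137.9, 0) = 137.9, max(30.69, 0) = 30.69, max(-13.68, 0) = 0, max(-32.04, 0) = 0
Node uu (S = 126.2): V_uu = 1/1.09·[0.5765·137.9175 + 0.4235·30.6900] = 84.8656
Node ud (S = 52.2): V_ud = 1/1.09·[0.5765·30.6900 + 0.4235·0.0000] = 16.2311
Node dd (S = 21.6): V_dd = 1/1.09·[0.5765·0.0000 + 0.4235·0.0000] = 0.0000
Node u (S = 87): V_u = 1/1.09·[0.5765·84.8656 + 0.4235·16.2311] = 51.1898
Node d (S = 36): V_d = 1/1.09·[0.5765·16.2311 + 0.4235·0.0000] = 8.5842
Node 0 (S = 60): V_0 = 1/1.09·[0.5765·51.1898 + 0.4235·8.5842] = 30.4083

30.41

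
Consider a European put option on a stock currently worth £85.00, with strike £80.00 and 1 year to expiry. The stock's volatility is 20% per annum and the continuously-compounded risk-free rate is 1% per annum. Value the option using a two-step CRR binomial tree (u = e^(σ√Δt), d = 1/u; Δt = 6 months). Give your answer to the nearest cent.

£4.23

CRR parameters: u = e^(σ√Δt) = e^(0.2·√0.5) = 1.1519, d = 1/u = 0.8681
Per-period rate: rΔt = 0.01·0.5 = 0.005, so R = e^0.005 = 1.0050
Risk-neutral probability p = (e^0.005 − 0.8681)/(1.1519 − 0.8681) = 0.1369/0.2838 = 0.4824
Terminal stock prices: S_uu = 112.8, S_ud = 85, S_dd = 64.06
Terminal payoffs (K − S): max(-32.79, 0) = 0, max(-5, 0) = 0, max(15.94, 0) = 15.94
Node u (S = 97.91): V_u = e^(−0.005)·[0.4824·0.0000 + 0.5176·0.0000] = 0.0000
Node d (S = 73.79): V_d = e^(−0.005)·[0.4824·0.0000 + 0.5176·15.9407] = 8.2103
Node 0 (S = 85): V_0 = e^(−0.005)·[0.4824·0.0000 + 0.5176·8.2103] = 4.2287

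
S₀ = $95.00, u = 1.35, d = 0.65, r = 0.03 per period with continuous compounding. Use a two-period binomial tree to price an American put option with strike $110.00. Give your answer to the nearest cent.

$27.60

Risk-neutral probability p = (e^0.03 − 0.65)/(1.35 − 0.65) = 0.3805/0.7000 = 0.5435
Terminal stock prices: S_uu = 173.1, S_ud = 83.36, S_dd = 40.14
Terminal payoffs (K − S): max(-63.14, 0) = 0, max(26.64, 0) = 26.64, max(69.86, 0) = 69.86
Node u (S = 128.2): continuation = e^(−0.03)·[0.5435·0.0000 + 0.4565·26.6375] = 11.8005; exercise value = 0.0000 ≤ continuation, so V_u = 11.8005
Node d (S = 61.75): continuation = e^(−0.03)·[0.5435·26.6375 + 0.4565·69.8625] = 44.9990; exercise value = 48.2500 > continuation, so V_d = 48.2500 (exercise)
Node 0 (S = 95): continuation = e^(−0.03)·[0.5435·11.8005 + 0.4565·48.2500] = 27.5989; exercise value = 15.0000 ≤ continuation, so V_0 = 27.5989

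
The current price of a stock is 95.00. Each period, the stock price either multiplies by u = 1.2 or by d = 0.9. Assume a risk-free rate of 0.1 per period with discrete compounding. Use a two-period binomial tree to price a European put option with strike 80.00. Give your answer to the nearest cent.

Risk-neutral probability p = (1 + 0.1 − 0.9)/(1.2 − 0.9) = 0.2000/0.3000 = 0.6667
Terminal stock prices: S_uu = 136.8, S_ud = 102.6, S_dd = 76.95
Terminal payoffs (K − S): max(-56.8, 0) = 0, max(-22.6, 0) = 0, max(3.05, 0) = 3.05
Node u (S = 114): V_u = 1/1.1·[0.6667·0.0000 + 0.3333·0.0000] = 0.0000
Node d (S = 85.5): V_d = 1/1.1·[0.6667·0.0000 + 0.3333·3.0500] = 0.9242
Node 0 (S = 95): V_0 = 1/1.1·[0.6667·0.0000 + 0.3333·0.9242] = 0.2801

0.28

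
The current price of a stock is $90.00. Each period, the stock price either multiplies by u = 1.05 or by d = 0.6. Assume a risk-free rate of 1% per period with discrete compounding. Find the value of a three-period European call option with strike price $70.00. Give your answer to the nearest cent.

$25.10

Risk-neutral probability p = (1 + 0.01 − 0.6)/(1.05 − 0.6) = 0.4100/0.4500 = 0.9111
Terminal stock prices: S_uuu = 104.2, S_uud = 59.54, S_udd = 34.02, S_ddd = 19.44
Terminal payoffs (S − K): max(34.19, 0) = 34.19, max(-10.46, 0) = 0, max(-35.98, 0) = 0, max(-50.56, 0) = 0
Node uu (S = 99.23): V_uu = 1/1.01·[0.9111·34.1863 + 0.0889·0.0000] = 30.8391
Node ud (S = 56.7): V_ud = 1/1.01·[0.9111·0.0000 + 0.0889·0.0000] = 0.0000
Node dd (S = 32.4): V_dd = 1/1.01·[0.9111·0.0000 + 0.0889·0.0000] = 0.0000
Node u (S = 94.5): V_u = 1/1.01·[0.9111·30.8391 + 0.0889·0.0000] = 27.8196
Node d (S = 54): V_d = 1/1.01·[0.9111·0.0000 + 0.0889·0.0000] = 0.0000
Node 0 (S = 90): V_0 = 1/1.01·[0.9111·27.8196 + 0.0889·0.0000] = 25.0958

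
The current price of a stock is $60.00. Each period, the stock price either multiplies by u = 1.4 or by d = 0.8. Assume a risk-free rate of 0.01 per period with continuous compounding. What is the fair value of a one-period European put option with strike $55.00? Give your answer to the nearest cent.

Risk-neutral probability p = (e^0.01 − 0.8)/(1.4 − 0.8) = 0.2101/0.6000 = 0.3501
Terminal stock prices: S_u = 84, S_d = 48
Terminal payoffs (K − S): max(-29, 0) = 0, max(7, 0) = 7
Node 0 (S = 60): V_0 = e^(−0.01)·[0.3501·0.0000 + 0.6499·7.0000] = 4.5041

$4.50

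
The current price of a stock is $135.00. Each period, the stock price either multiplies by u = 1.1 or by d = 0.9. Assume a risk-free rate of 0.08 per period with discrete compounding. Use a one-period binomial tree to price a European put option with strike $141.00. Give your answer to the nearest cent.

Risk-neutral probability p = (1 + 0.08 − 0.9)/(1.1 − 0.9) = 0.1800/0.2000 = 0.9000
Terminal stock prices: S_u = 148.5, S_d = 121.5
Terminal payoffs (K − S): max(-7.5, 0) = 0, max(19.5, 0) = 19.5
Node 0 (S = 135): V_0 = 1/1.08·[0.9000·0.0000 + 0.1000·19.5000] = 1.8056

$1.81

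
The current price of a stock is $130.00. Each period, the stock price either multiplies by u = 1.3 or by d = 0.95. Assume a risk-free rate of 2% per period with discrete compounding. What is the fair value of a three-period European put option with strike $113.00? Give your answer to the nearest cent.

Risk-neutral probability p = (1 + 0.02 − 0.95)/(1.3 − 0.95) = 0.0700/0.3500 = 0.2000
Terminal stock prices: S_uuu = 285.6, S_uud = 208.7, S_udd = 152.5, S_ddd = 111.5
Terminal payoffs (K − S): max(-172.6, 0) = 0, max(-95.72, 0) = 0, max(-39.52, 0) = 0, max(1.541, 0) = 1.541
Node uu (S = 219.7): V_uu = 1/1.02·[0.2000·0.0000 + 0.8000·0.0000] = 0.0000
Node ud (S = 160.5): V_ud = 1/1.02·[0.2000·0.0000 + 0.8000·0.0000] = 0.0000
Node dd (S = 117.3): V_dd = 1/1.02·[0.2000·0.0000 + 0.8000·1.5413] = 1.2088
Node u (S = 169): V_u = 1/1.02·[0.2000·0.0000 + 0.8000·0.0000] = 0.0000
Node d (S = 123.5): V_d = 1/1.02·[0.2000·0.0000 + 0.8000·1.2088] = 0.9481
Node 0 (S = 130): V_0 = 1/1.02·[0.2000·0.0000 + 0.8000·0.9481] = 0.7436

$0.74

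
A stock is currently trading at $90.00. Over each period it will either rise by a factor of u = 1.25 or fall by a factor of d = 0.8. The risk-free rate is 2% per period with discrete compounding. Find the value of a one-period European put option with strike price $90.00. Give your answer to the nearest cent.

$9.02

Risk-neutral probability p = (1 + 0.02 − 0.8)/(1.25 − 0.8) = 0.2200/0.4500 = 0.4889
Terminal stock prices: S_u = 112.5, S_d = 72
Terminal payoffs (K − S): max(-22.5, 0) = 0, max(18, 0) = 18
Node 0 (S = 90): V_0 = 1/1.02·[0.4889·0.0000 + 0.5111·18.0000] = 9.0196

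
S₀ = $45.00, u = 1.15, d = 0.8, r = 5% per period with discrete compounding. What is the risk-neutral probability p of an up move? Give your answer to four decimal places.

Risk-neutral probability p = (1 + 0.05 − 0.8)/(1.15 − 0.8) = 0.2500/0.3500 = 0.7143

p = 0.7143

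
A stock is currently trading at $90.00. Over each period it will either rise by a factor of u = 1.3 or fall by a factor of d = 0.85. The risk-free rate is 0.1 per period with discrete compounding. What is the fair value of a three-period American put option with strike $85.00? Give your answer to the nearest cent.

$3.47

Risk-neutral probability p = (1 + 0.1 − 0.85)/(1.3 − 0.85) = 0.2500/0.4500 = 0.5556
Terminal stock prices: S_uuu = 197.7, S_uud = 129.3, S_udd = 84.53, S_ddd = 55.27
Terminal payoffs (K − S): max(-112.7, 0) = 0, max(-44.29, 0) = 0, max(0.4675, 0) = 0.4675, max(29.73, 0) = 29.73
Node uu (S = 152.1): continuation = 1/1.1·[0.5556·0.0000 + 0.4444·0.0000] = 0.0000; exercise value = 0.0000 ≤ continuation, so V_uu = 0.0000
Node ud (S = 99.45): continuation = 1/1.1·[0.5556·0.0000 + 0.4444·0.4675] = 0.1889; exercise value = 0.0000 ≤ continuation, so V_ud = 0.1889
Node dd (S = 65.02): continuation = 1/1.1·[0.5556·0.4675 + 0.4444·29.7288] = 12.2477; exercise value = 19.9750 > continuation, so V_dd = 19.9750 (exercise)
Node u (S = 117): continuation = 1/1.1·[0.5556·0.0000 + 0.4444·0.1889] = 0.0763; exercise value = 0.0000 ≤ continuation, so V_u = 0.0763
Node d (S = 76.5): continuation = 1/1.1·[0.5556·0.1889 + 0.4444·19.9750] = 8.1661; exercise value = 8.5000 > continuation, so V_d = 8.5000 (exercise)
Node 0 (S = 90): continuation = 1/1.1·[0.5556·0.0763 + 0.4444·8.5000] = 3.4729; exercise value = 0.0000 ≤ continuation, so V_0 = 3.4729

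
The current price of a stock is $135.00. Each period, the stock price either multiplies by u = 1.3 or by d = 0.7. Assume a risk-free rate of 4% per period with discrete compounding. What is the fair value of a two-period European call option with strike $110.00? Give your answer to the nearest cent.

$40.91

Risk-neutral probability p = (1 + 0.04 − 0.7)/(1.3 − 0.7) = 0.3400/0.6000 = 0.5667
Terminal stock prices: S_uu = 228.2, S_ud = 122.8, S_dd = 66.15
Terminal payoffs (S − K): max(118.2, 0) = 118.2, max(12.85, 0) = 12.85, max(-43.85, 0) = 0
Node u (S = 175.5): V_u = 1/1.04·[0.5667·118.1500 + 0.4333·12.8500] = 69.7308
Node d (S = 94.5): V_d = 1/1.04·[0.5667·12.8500 + 0.4333·0.0000] = 7.0016
Node 0 (S = 135): V_0 = 1/1.04·[0.5667·69.7308 + 0.4333·7.0016] = 40.9117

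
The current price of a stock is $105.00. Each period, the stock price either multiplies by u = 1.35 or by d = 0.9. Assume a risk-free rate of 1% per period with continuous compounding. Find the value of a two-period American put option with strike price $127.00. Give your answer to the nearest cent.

$24.31

Risk-neutral probability p = (e^0.01 − 0.9)/(1.35 − 0.9) = 0.1101/0.4500 = 0.2446
Terminal stock prices: S_uu = 191.4, S_ud = 127.6, S_dd = 85.05
Terminal payoffs (K − S): max(-64.36, 0) = 0, max(-0.575, 0) = 0, max(41.95, 0) = 41.95
Node u (S = 141.8): continuation = e^(−0.01)·[0.2446·0.0000 + 0.7554·0.0000] = 0.0000; exercise value = 0.0000 ≤ continuation, so V_u = 0.0000
Node d (S = 94.5): continuation = e^(−0.01)·[0.2446·0.0000 + 0.7554·41.9500] = 31.3755; exercise value = 32.5000 > continuation, so V_d = 32.5000 (exercise)
Node 0 (S = 105): continuation = e^(−0.01)·[0.2446·0.0000 + 0.7554·32.5000] = 24.3076; exercise value = 22.0000 ≤ continuation, so V_0 = 24.3076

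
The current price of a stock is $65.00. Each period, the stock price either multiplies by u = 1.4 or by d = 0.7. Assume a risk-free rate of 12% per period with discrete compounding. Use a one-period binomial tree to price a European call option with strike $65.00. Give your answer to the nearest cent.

Risk-neutral probability p = (1 + 0.12 − 0.7)/(1.4 − 0.7) = 0.4200/0.7000 = 0.6000
Terminal stock prices: S_u = 91, S_d = 45.5
Terminal payoffs (S − K): max(26, 0) = 26, max(-19.5, 0) = 0
Node 0 (S = 65): V_0 = 1/1.12·[0.6000·26.0000 + 0.4000·0.0000] = 13.9286

$13.93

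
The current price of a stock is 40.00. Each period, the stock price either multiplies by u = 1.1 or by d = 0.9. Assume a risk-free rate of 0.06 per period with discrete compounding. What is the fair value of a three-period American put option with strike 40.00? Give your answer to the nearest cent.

Risk-neutral probability p = (1 + 0.06 − 0.9)/(1.1 − 0.9) = 0.1600/0.2000 = 0.8000
Terminal stock prices: S_uuu = 53.24, S_uud = 43.56, S_udd = 35.64, S_ddd = 29.16
Terminal payoffs (K − S): max(-13.24, 0) = 0, max(-3.56, 0) = 0, max(4.36, 0) = 4.36, max(10.84, 0) = 10.84
Node uu (S = 48.4): continuation = 1/1.06·[0.8000·0.0000 + 0.2000·0.0000] = 0.0000; exercise value = 0.0000 ≤ continuation, so V_uu = 0.0000
Node ud (S = 39.6): continuation = 1/1.06·[0.8000·0.0000 + 0.2000·4.3600] = 0.8226; exercise value = 0.4000 ≤ continuation, so V_ud = 0.8226
Node dd (S = 32.4): continuation = 1/1.06·[0.8000·4.3600 + 0.2000·10.8400] = 5.3358; exercise value = 7.6000 > continuation, so V_dd = 7.6000 (exercise)
Node u (S = 44): continuation = 1/1.06·[0.8000·0.0000 + 0.2000·0.8226] = 0.1552; exercise value = 0.0000 ≤ continuation, so V_u = 0.1552
Node d (S = 36): continuation = 1/1.06·[0.8000·0.8226 + 0.2000·7.6000] = 2.0548; exercise value = 4.0000 > continuation, so V_d = 4.0000 (exercise)
Node 0 (S = 40): continuation = 1/1.06·[0.8000·0.1552 + 0.2000·4.0000] = 0.8719; exercise value = 0.0000 ≤ continuation, so V_0 = 0.8719

0.87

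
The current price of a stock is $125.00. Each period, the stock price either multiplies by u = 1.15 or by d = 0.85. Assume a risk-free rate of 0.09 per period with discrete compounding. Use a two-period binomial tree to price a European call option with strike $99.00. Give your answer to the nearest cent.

$41.97

Risk-neutral probability p = (1 + 0.09 − 0.85)/(1.15 − 0.85) = 0.2400/0.3000 = 0.8000
Terminal stock prices: S_uu = 165.3, S_ud = 122.2, S_dd = 90.31
Terminal payoffs (S − K): max(66.31, 0) = 66.31, max(23.19, 0) = 23.19, max(-8.688, 0) = 0
Node u (S = 143.8): V_u = 1/1.09·[0.8000·66.3125 + 0.2000·23.1875] = 52.9243
Node d (S = 106.2): V_d = 1/1.09·[0.8000·23.1875 + 0.2000·0.0000] = 17.0183
Node 0 (S = 125): V_0 = 1/1.09·[0.8000·52.9243 + 0.2000·17.0183] = 41.9662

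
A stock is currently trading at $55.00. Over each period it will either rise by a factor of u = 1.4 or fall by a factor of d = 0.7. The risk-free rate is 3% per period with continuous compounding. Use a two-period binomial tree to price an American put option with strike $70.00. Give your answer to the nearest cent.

$19.92

Risk-neutral probability p = (e^0.03 − 0.7)/(1.4 − 0.7) = 0.3305/0.7000 = 0.4721
Terminal stock prices: S_uu = 107.8, S_ud = 53.9, S_dd = 26.95
Terminal payoffs (K − S): max(-37.8, 0) = 0, max(16.1, 0) = 16.1, max(43.05, 0) = 43.05
Node u (S = 77): continuation = e^(−0.03)·[0.4721·0.0000 + 0.5279·16.1000] = 8.2483; exercise value = 0.0000 ≤ continuation, so V_u = 8.2483
Node d (S = 38.5): continuation = e^(−0.03)·[0.4721·16.1000 + 0.5279·43.0500] = 29.4312; exercise value = 31.5000 > continuation, so V_d = 31.5000 (exercise)
Node 0 (S = 55): continuation = e^(−0.03)·[0.4721·8.2483 + 0.5279·31.5000] = 19.9168; exercise value = 15.0000 ≤ continuation, so V_0 = 19.9168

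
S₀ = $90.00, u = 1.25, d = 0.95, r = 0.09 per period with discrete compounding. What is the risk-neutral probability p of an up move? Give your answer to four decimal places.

p = 0.4667

Risk-neutral probability p = (1 + 0.09 − 0.95)/(1.25 − 0.95) = 0.1400/0.3000 = 0.4667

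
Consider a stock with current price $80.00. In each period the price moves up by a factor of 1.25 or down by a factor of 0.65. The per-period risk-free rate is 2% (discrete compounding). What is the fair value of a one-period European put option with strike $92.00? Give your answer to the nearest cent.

Risk-neutral probability p = (1 + 0.02 − 0.65)/(1.25 − 0.65) = 0.3700/0.6000 = 0.6167
Terminal stock prices: S_u = 100, S_d = 52
Terminal payoffs (K − S): max(-8, 0) = 0, max(40, 0) = 40
Node 0 (S = 80): V_0 = 1/1.02·[0.6167·0.0000 + 0.3833·40.0000] = 15.0327

$15.03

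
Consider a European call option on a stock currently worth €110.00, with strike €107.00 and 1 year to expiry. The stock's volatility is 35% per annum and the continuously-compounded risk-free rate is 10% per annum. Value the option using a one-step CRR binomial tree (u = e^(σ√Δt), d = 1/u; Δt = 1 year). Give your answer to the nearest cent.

€24.90

CRR parameters: u = e^(σ√Δt) = e^(0.35·√1) = 1.4191, d = 1/u = 0.7047
Per-period rate: rΔt = 0.1·1 = 0.1, so R = e^0.1 = 1.1052
Risk-neutral probability p = (e^0.1 − 0.7047)/(1.4191 − 0.7047) = 0.4005/0.7144 = 0.5606
Terminal stock prices: S_u = 156.1, S_d = 77.52
Terminal payoffs (S − K): max(49.1, 0) = 49.1, max(-29.48, 0) = 0
Node 0 (S = 110): V_0 = e^(−0.1)·[0.5606·49.0974 + 0.4394·0.0000] = 24.9049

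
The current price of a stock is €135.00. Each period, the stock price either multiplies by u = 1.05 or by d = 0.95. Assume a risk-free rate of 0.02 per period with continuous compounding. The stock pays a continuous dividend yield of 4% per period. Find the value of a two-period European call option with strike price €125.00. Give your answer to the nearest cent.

€6.00

Per-period risk-free factor R = e^0.02 = 1.0202; dividend-adjusted growth = e^(0.02−0.04) = 0.9802.
Risk-neutral probability p = (0.9802 − 0.95)/(1.05 − 0.95) = 0.0302/0.1000 = 0.3020
Terminal stock prices: S_uu = 148.8, S_ud = 134.7, S_dd = 121.8
Terminal payoffs (S − K): max(23.84, 0) = 23.84, max(9.662, 0) = 9.662, max(-3.163, 0) = 0
Node u (S = 141.8): V_u = e^(−0.02)·[0.3020·23.8375 + 0.6980·9.6625] = 13.6671
Node d (S = 128.2): V_d = e^(−0.02)·[0.3020·9.6625 + 0.6980·0.0000] = 2.8602
Node 0 (S = 135): V_0 = e^(−0.02)·[0.3020·13.6671 + 0.6980·2.8602] = 6.0025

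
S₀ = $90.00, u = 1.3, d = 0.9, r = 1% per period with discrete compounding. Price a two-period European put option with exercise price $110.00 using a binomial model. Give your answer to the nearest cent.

Risk-neutral probability p = (1 + 0.01 − 0.9)/(1.3 − 0.9) = 0.1100/0.4000 = 0.2750
Terminal stock prices: S_uu = 152.1, S_ud = 105.3, S_dd = 72.9
Terminal payoffs (K − S): max(-42.1, 0) = 0, max(4.7, 0) = 4.7, max(37.1, 0) = 37.1
Node u (S = 117): V_u = 1/1.01·[0.2750·0.0000 + 0.7250·4.7000] = 3.3738
Node d (S = 81): V_d = 1/1.01·[0.2750·4.7000 + 0.7250·37.1000] = 27.9109
Node 0 (S = 90): V_0 = 1/1.01·[0.2750·3.3738 + 0.7250·27.9109] = 20.9536

$20.95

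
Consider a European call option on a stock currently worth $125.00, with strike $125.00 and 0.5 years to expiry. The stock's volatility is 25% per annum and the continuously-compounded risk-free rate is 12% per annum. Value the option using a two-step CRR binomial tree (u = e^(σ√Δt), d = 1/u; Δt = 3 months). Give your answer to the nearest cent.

CRR parameters: u = e^(σ√Δt) = e^(0.25·√0.25) = 1.1331, d = 1/u = 0.8825
Per-period rate: rΔt = 0.12·0.25 = 0.03, so R = e^0.03 = 1.0305
Risk-neutral probability p = (e^0.03 − 0.8825)/(1.1331 − 0.8825) = 0.1480/0.2507 = 0.5903
Terminal stock prices: S_uu = 160.5, S_ud = 125, S_dd = 97.35
Terminal payoffs (S − K): max(35.5, 0) = 35.5, max(0, 0) = 0, max(-27.65, 0) = 0
Node u (S = 141.6): V_u = e^(−0.03)·[0.5903·35.5032 + 0.4097·0.0000] = 20.3379
Node d (S = 110.3): V_d = e^(−0.03)·[0.5903·0.0000 + 0.4097·0.0000] = 0.0000
Node 0 (S = 125): V_0 = e^(−0.03)·[0.5903·20.3379 + 0.4097·0.0000] = 11.6505

$11.65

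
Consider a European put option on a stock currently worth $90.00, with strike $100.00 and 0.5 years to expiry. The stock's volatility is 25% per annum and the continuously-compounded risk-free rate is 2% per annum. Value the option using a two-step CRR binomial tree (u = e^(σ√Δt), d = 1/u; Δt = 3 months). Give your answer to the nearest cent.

$12.69

CRR parameters: u = e^(σ√Δt) = e^(0.25·√0.25) = 1.1331, d = 1/u = 0.8825
Per-period rate: rΔt = 0.02·0.25 = 0.005, so R = e^0.005 = 1.0050
Risk-neutral probability p = (e^0.005 − 0.8825)/(1.1331 − 0.8825) = 0.1225/0.2507 = 0.4888
Terminal stock prices: S_uu = 115.6, S_ud = 90, S_dd = 70.09
Terminal payoffs (K − S): max(-15.56, 0) = 0, max(10, 0) = 10, max(29.91, 0) = 29.91
Node u (S = 102): V_u = e^(−0.005)·[0.4888·0.0000 + 0.5112·10.0000] = 5.0866
Node d (S = 79.42): V_d = e^(−0.005)·[0.4888·10.0000 + 0.5112·29.9079] = 20.0765
Node 0 (S = 90): V_0 = e^(−0.005)·[0.4888·5.0866 + 0.5112·20.0765] = 12.6860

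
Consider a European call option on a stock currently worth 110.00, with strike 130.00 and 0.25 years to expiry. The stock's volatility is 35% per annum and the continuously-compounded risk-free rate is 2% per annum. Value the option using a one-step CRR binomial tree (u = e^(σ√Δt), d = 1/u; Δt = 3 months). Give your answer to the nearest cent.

CRR parameters: u = e^(σ√Δt) = e^(0.35·√0.25) = 1.1912, d = 1/u = 0.8395
Per-period rate: rΔt = 0.02·0.25 = 0.005, so R = e^0.005 = 1.0050
Risk-neutral probability p = (e^0.005 − 0.8395)/(1.1912 − 0.8395) = 0.1656/0.3518 = 0.4706
Terminal stock prices: S_u = 131, S_d = 92.34
Terminal payoffs (S − K): max(1.037, 0) = 1.037, max(-37.66, 0) = 0
Node 0 (S = 110): V_0 = e^(−0.005)·[0.4706·1.0371 + 0.5294·0.0000] = 0.4856

0.49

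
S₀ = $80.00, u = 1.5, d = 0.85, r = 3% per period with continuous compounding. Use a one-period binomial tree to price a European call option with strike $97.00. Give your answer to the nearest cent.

Risk-neutral probability p = (e^0.03 − 0.85)/(1.5 − 0.85) = 0.1805/0.6500 = 0.2776
Terminal stock prices: S_u = 120, S_d = 68
Terminal payoffs (S − K): max(23, 0) = 23, max(-29, 0) = 0
Node 0 (S = 80): V_0 = e^(−0.03)·[0.2776·23.0000 + 0.7224·0.0000] = 6.1966

$6.20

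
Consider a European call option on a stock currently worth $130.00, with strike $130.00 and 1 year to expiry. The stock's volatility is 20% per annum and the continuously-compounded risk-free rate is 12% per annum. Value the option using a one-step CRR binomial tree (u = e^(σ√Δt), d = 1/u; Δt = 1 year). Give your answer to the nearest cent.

$19.57

CRR parameters: u = e^(σ√Δt) = e^(0.2·√1) = 1.2214, d = 1/u = 0.8187
Per-period rate: rΔt = 0.12·1 = 0.12, so R = e^0.12 = 1.1275
Risk-neutral probability p = (e^0.12 − 0.8187)/(1.2214 − 0.8187) = 0.3088/0.4027 = 0.7668
Terminal stock prices: S_u = 158.8, S_d = 106.4
Terminal payoffs (S − K): max(28.78, 0) = 28.78, max(-23.57, 0) = 0
Node 0 (S = 130): V_0 = e^(−0.12)·[0.7668·28.7824 + 0.2332·0.0000] = 19.5744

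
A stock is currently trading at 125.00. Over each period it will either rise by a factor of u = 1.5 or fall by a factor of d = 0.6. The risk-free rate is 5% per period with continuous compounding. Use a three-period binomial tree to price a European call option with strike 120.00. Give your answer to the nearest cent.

48.53

Risk-neutral probability p = (e^0.05 − 0.6)/(1.5 − 0.6) = 0.4513/0.9000 = 0.5014
Terminal stock prices: S_uuu = 421.9, S_uud = 168.8, S_udd = 67.5, S_ddd = 27
Terminal payoffs (S − K): max(301.9, 0) = 301.9, max(48.75, 0) = 48.75, max(-52.5, 0) = 0, max(-93, 0) = 0
Node uu (S = 281.2): V_uu = e^(−0.05)·[0.5014·301.8750 + 0.4986·48.7500] = 167.1025
Node ud (S = 112.5): V_ud = e^(−0.05)·[0.5014·48.7500 + 0.4986·0.0000] = 23.2517
Node dd (S = 45): V_dd = e^(−0.05)·[0.5014·0.0000 + 0.4986·0.0000] = 0.0000
Node u (S = 187.5): V_u = e^(−0.05)·[0.5014·167.1025 + 0.4986·23.2517] = 90.7285
Node d (S = 75): V_d = e^(−0.05)·[0.5014·23.2517 + 0.4986·0.0000] = 11.0901
Node 0 (S = 125): V_0 = e^(−0.05)·[0.5014·90.7285 + 0.4986·11.0901] = 48.5334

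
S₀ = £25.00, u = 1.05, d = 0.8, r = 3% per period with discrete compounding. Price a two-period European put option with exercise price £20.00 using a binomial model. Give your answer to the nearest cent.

£0.02

Risk-neutral probability p = (1 + 0.03 − 0.8)/(1.05 − 0.8) = 0.2300/0.2500 = 0.9200
Terminal stock prices: S_uu = 27.56, S_ud = 21, S_dd = 16
Terminal payoffs (K − S): max(-7.562, 0) = 0, max(-1, 0) = 0, max(4, 0) = 4
Node u (S = 26.25): V_u = 1/1.03·[0.9200·0.0000 + 0.0800·0.0000] = 0.0000
Node d (S = 20): V_d = 1/1.03·[0.9200·0.0000 + 0.0800·4.0000] = 0.3107
Node 0 (S = 25): V_0 = 1/1.03·[0.9200·0.0000 + 0.0800·0.3107] = 0.0241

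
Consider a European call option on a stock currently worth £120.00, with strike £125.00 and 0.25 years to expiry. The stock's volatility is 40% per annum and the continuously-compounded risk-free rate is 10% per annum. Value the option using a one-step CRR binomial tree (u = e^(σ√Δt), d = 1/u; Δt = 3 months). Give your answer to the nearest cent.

£10.79

CRR parameters: u = e^(σ√Δt) = e^(0.4·√0.25) = 1.2214, d = 1/u = 0.8187
Per-period rate: rΔt = 0.1·0.25 = 0.025, so R = e^0.025 = 1.0253
Risk-neutral probability p = (e^0.025 − 0.8187)/(1.2214 − 0.8187) = 0.2066/0.4027 = 0.5130
Terminal stock prices: S_u = 146.6, S_d = 98.25
Terminal payoffs (S − K): max(21.57, 0) = 21.57, max(-26.75, 0) = 0
Node 0 (S = 120): V_0 = e^(−0.025)·[0.5130·21.5683 + 0.4870·0.0000] = 10.7921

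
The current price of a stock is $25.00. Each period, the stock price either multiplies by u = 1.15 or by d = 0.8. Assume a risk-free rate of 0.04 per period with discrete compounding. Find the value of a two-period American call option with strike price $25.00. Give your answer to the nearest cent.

$3.51

Risk-neutral probability p = (1 + 0.04 − 0.8)/(1.15 − 0.8) = 0.2400/0.3500 = 0.6857
Terminal stock prices: S_uu = 33.06, S_ud = 23, S_dd = 16
Terminal payoffs (S − K): max(8.062, 0) = 8.062, max(-2, 0) = 0, max(-9, 0) = 0
Node u (S = 28.75): continuation = 1/1.04·[0.6857·8.0625 + 0.3143·0.0000] = 5.3159; exercise value = 3.7500 ≤ continuation, so V_u = 5.3159
Node d (S = 20): continuation = 1/1.04·[0.6857·0.0000 + 0.3143·0.0000] = 0.0000; exercise value = 0.0000 ≤ continuation, so V_d = 0.0000
Node 0 (S = 25): continuation = 1/1.04·[0.6857·5.3159 + 0.3143·0.0000] = 3.5050; exercise value = 0.0000 ≤ continuation, so V_0 = 3.5050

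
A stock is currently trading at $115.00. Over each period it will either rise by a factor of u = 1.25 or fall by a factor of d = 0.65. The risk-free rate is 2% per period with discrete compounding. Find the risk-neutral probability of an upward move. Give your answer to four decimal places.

Risk-neutral probability p = (1 + 0.02 − 0.65)/(1.25 − 0.65) = 0.3700/0.6000 = 0.6167

p = 0.6167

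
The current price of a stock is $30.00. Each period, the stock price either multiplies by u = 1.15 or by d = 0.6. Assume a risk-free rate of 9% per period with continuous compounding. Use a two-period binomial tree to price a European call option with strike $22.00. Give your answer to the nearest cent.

Risk-neutral probability p = (e^0.09 − 0.6)/(1.15 − 0.6) = 0.4942/0.5500 = 0.8985
Terminal stock prices: S_uu = 39.67, S_ud = 20.7, S_dd = 10.8
Terminal payoffs (S − K): max(17.67, 0) = 17.67, max(-1.3, 0) = 0, max(-11.2, 0) = 0
Node u (S = 34.5): V_u = e^(−0.09)·[0.8985·17.6750 + 0.1015·0.0000] = 14.5141
Node d (S = 18): V_d = e^(−0.09)·[0.8985·0.0000 + 0.1015·0.0000] = 0.0000
Node 0 (S = 30): V_0 = e^(−0.09)·[0.8985·14.5141 + 0.1015·0.0000] = 11.9185

$11.92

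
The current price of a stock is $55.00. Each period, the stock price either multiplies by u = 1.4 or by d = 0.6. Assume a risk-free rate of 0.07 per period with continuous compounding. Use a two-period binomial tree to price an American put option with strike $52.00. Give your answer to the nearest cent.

Risk-neutral probability p = (e^0.07 − 0.6)/(1.4 − 0.6) = 0.4725/0.8000 = 0.5906
Terminal stock prices: S_uu = 107.8, S_ud = 46.2, S_dd = 19.8
Terminal payoffs (K − S): max(-55.8, 0) = 0, max(5.8, 0) = 5.8, max(32.2, 0) = 32.2
Node u (S = 77): continuation = e^(−0.07)·[0.5906·0.0000 + 0.4094·5.8000] = 2.2138; exercise value = 0.0000 ≤ continuation, so V_u = 2.2138
Node d (S = 33): continuation = e^(−0.07)·[0.5906·5.8000 + 0.4094·32.2000] = 15.4845; exercise value = 19.0000 > continuation, so V_d = 19.0000 (exercise)
Node 0 (S = 55): continuation = e^(−0.07)·[0.5906·2.2138 + 0.4094·19.0000] = 8.4712; exercise value = 0.0000 ≤ continuation, so V_0 = 8.4712

$8.47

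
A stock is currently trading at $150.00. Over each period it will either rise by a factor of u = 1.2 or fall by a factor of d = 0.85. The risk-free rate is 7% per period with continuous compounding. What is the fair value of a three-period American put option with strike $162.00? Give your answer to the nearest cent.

Risk-neutral probability p = (e^0.07 − 0.85)/(1.2 − 0.85) = 0.2225/0.3500 = 0.6357
Terminal stock prices: S_uuu = 259.2, S_uud = 183.6, S_udd = 130, S_ddd = 92.12
Terminal payoffs (K − S): max(-97.2, 0) = 0, max(-21.6, 0) = 0, max(31.95, 0) = 31.95, max(69.88, 0) = 69.88
Node uu (S = 216): continuation = e^(−0.07)·[0.6357·0.0000 + 0.3643·0.0000] = 0.0000; exercise value = 0.0000 ≤ continuation, so V_uu = 0.0000
Node ud (S = 153): continuation = e^(−0.07)·[0.6357·0.0000 + 0.3643·31.9500] = 10.8514; exercise value = 9.0000 ≤ continuation, so V_ud = 10.8514
Node dd (S = 108.4): continuation = e^(−0.07)·[0.6357·31.9500 + 0.3643·69.8813] = 42.6728; exercise value = 53.6250 > continuation, so V_dd = 53.6250 (exercise)
Node u (S = 180): continuation = e^(−0.07)·[0.6357·0.0000 + 0.3643·10.8514] = 3.6855; exercise value = 0.0000 ≤ continuation, so V_u = 3.6855
Node d (S = 127.5): continuation = e^(−0.07)·[0.6357·10.8514 + 0.3643·53.6250] = 24.6452; exercise value = 34.5000 > continuation, so V_d = 34.5000 (exercise)
Node 0 (S = 150): continuation = e^(−0.07)·[0.6357·3.6855 + 0.3643·34.5000] = 13.9021; exercise value = 12.0000 ≤ continuation, so V_0 = 13.9021

$13.90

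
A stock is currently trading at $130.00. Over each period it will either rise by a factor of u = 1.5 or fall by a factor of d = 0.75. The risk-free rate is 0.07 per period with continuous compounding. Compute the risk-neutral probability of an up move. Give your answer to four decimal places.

p = 0.4300

Risk-neutral probability p = (e^0.07 − 0.75)/(1.5 − 0.75) = 0.3225/0.7500 = 0.4300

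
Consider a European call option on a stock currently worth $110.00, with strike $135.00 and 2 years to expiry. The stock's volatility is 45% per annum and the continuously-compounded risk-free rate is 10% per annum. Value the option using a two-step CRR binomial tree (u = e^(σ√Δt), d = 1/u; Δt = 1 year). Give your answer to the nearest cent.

$28.01

CRR parameters: u = e^(σ√Δt) = e^(0.45·√1) = 1.5683, d = 1/u = 0.6376
Per-period rate: rΔt = 0.1·1 = 0.1, so R = e^0.1 = 1.1052
Risk-neutral probability p = (e^0.1 − 0.6376)/(1.5683 − 0.6376) = 0.4675/0.9307 = 0.5024
Terminal stock prices: S_uu = 270.6, S_ud = 110, S_dd = 44.72
Terminal payoffs (S − K): max(135.6, 0) = 135.6, max(-25, 0) = 0, max(-90.28, 0) = 0
Node u (S = 172.5): V_u = e^(−0.1)·[0.5024·135.5563 + 0.4976·0.0000] = 61.6183
Node d (S = 70.14): V_d = e^(−0.1)·[0.5024·0.0000 + 0.4976·0.0000] = 0.0000
Node 0 (S = 110): V_0 = e^(−0.1)·[0.5024·61.6183 + 0.4976·0.0000] = 28.0091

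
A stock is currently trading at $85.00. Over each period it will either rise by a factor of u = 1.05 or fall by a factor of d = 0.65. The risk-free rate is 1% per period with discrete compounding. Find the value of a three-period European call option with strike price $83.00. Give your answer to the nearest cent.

$10.90

Risk-neutral probability p = (1 + 0.01 − 0.65)/(1.05 − 0.65) = 0.3600/0.4000 = 0.9000
Terminal stock prices: S_uuu = 98.4, S_uud = 60.91, S_udd = 37.71, S_ddd = 23.34
Terminal payoffs (S − K): max(15.4, 0) = 15.4, max(-22.09, 0) = 0, max(-45.29, 0) = 0, max(-59.66, 0) = 0
Node uu (S = 93.71): V_uu = 1/1.01·[0.9000·15.3981 + 0.1000·0.0000] = 13.7211
Node ud (S = 58.01): V_ud = 1/1.01·[0.9000·0.0000 + 0.1000·0.0000] = 0.0000
Node dd (S = 35.91): V_dd = 1/1.01·[0.9000·0.0000 + 0.1000·0.0000] = 0.0000
Node u (S = 89.25): V_u = 1/1.01·[0.9000·13.7211 + 0.1000·0.0000] = 12.2267
Node d (S = 55.25): V_d = 1/1.01·[0.9000·0.0000 + 0.1000·0.0000] = 0.0000
Node 0 (S = 85): V_0 = 1/1.01·[0.9000·12.2267 + 0.1000·0.0000] = 10.8951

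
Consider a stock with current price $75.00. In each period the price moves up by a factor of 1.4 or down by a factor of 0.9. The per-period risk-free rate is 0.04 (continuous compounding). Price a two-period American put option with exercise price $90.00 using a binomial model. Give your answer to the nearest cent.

$15.53

Risk-neutral probability p = (e^0.04 − 0.9)/(1.4 − 0.9) = 0.1408/0.5000 = 0.2816
Terminal stock prices: S_uu = 147, S_ud = 94.5, S_dd = 60.75
Terminal payoffs (K − S): max(-57, 0) = 0, max(-4.5, 0) = 0, max(29.25, 0) = 29.25
Node u (S = 105): continuation = e^(−0.04)·[0.2816·0.0000 + 0.7184·0.0000] = 0.0000; exercise value = 0.0000 ≤ continuation, so V_u = 0.0000
Node d (S = 67.5): continuation = e^(−0.04)·[0.2816·0.0000 + 0.7184·29.2500] = 20.1887; exercise value = 22.5000 > continuation, so V_d = 22.5000 (exercise)
Node 0 (S = 75): continuation = e^(−0.04)·[0.2816·0.0000 + 0.7184·22.5000] = 15.5297; exercise value = 15.0000 ≤ continuation, so V_0 = 15.5297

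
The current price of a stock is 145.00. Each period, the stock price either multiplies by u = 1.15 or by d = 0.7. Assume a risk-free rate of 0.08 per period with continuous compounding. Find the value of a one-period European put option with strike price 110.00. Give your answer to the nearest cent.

Risk-neutral probability p = (e^0.08 − 0.7)/(1.15 − 0.7) = 0.3833/0.4500 = 0.8517
Terminal stock prices: S_u = 166.8, S_d = 101.5
Terminal payoffs (K − S): max(-56.75, 0) = 0, max(8.5, 0) = 8.5
Node 0 (S = 145): V_0 = e^(−0.08)·[0.8517·0.0000 + 0.1483·8.5000] = 1.1632

1.16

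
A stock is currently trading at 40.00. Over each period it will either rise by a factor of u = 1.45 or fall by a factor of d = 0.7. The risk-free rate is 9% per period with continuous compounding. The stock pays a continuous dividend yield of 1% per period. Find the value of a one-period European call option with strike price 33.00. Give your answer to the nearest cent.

Per-period risk-free factor R = e^0.09 = 1.0942; dividend-adjusted growth = e^(0.09−0.01) = 1.0833.
Risk-neutral probability p = (1.0833 − 0.7)/(1.45 − 0.7) = 0.3833/0.7500 = 0.5110
Terminal stock prices: S_u = 58, S_d = 28
Terminal payoffs (S − K): max(25, 0) = 25, max(-5, 0) = 0
Node 0 (S = 40): V_0 = e^(−0.09)·[0.5110·25.0000 + 0.4890·0.0000] = 11.6766

11.68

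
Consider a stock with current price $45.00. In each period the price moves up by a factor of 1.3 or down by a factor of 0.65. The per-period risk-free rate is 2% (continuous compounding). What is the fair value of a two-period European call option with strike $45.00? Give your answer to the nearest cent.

Risk-neutral probability p = (e^0.02 − 0.65)/(1.3 − 0.65) = 0.3702/0.6500 = 0.5695
Terminal stock prices: S_uu = 76.05, S_ud = 38.02, S_dd = 19.01
Terminal payoffs (S − K): max(31.05, 0) = 31.05, max(-6.975, 0) = 0, max(-25.99, 0) = 0
Node u (S = 58.5): V_u = e^(−0.02)·[0.5695·31.0500 + 0.4305·0.0000] = 17.3341
Node d (S = 29.25): V_d = e^(−0.02)·[0.5695·0.0000 + 0.4305·0.0000] = 0.0000
Node 0 (S = 45): V_0 = e^(−0.02)·[0.5695·17.3341 + 0.4305·0.0000] = 9.6770

$9.68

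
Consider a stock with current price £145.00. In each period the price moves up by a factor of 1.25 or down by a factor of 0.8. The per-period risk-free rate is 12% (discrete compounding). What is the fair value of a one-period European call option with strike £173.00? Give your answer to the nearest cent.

Risk-neutral probability p = (1 + 0.12 − 0.8)/(1.25 − 0.8) = 0.3200/0.4500 = 0.7111
Terminal stock prices: S_u = 181.2, S_d = 116
Terminal payoffs (S − K): max(8.25, 0) = 8.25, max(-57, 0) = 0
Node 0 (S = 145): V_0 = 1/1.12·[0.7111·8.2500 + 0.2889·0.0000] = 5.2381

£5.24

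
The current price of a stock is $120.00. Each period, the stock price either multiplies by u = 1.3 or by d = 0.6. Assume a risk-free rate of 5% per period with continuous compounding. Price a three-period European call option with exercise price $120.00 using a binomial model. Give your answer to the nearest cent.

Risk-neutral probability p = (e^0.05 − 0.6)/(1.3 − 0.6) = 0.4513/0.7000 = 0.6447
Terminal stock prices: S_uuu = 263.6, S_uud = 121.7, S_udd = 56.16, S_ddd = 25.92
Terminal payoffs (S − K): max(143.6, 0) = 143.6, max(1.68, 0) = 1.68, max(-63.84, 0) = 0, max(-94.08, 0) = 0
Node uu (S = 202.8): V_uu = e^(−0.05)·[0.6447·143.6400 + 0.3553·1.6800] = 88.6525
Node ud (S = 93.6): V_ud = e^(−0.05)·[0.6447·1.6800 + 0.3553·0.0000] = 1.0302
Node dd (S = 43.2): V_dd = e^(−0.05)·[0.6447·0.0000 + 0.3553·0.0000] = 0.0000
Node u (S = 156): V_u = e^(−0.05)·[0.6447·88.6525 + 0.3553·1.0302] = 54.7127
Node d (S = 72): V_d = e^(−0.05)·[0.6447·1.0302 + 0.3553·0.0000] = 0.6318
Node 0 (S = 120): V_0 = e^(−0.05)·[0.6447·54.7127 + 0.3553·0.6318] = 33.7651

$33.77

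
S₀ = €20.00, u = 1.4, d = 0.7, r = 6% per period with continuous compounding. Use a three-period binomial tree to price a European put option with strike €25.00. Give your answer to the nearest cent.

Risk-neutral probability p = (e^0.06 − 0.7)/(1.4 − 0.7) = 0.3618/0.7000 = 0.5169
Terminal stock prices: S_uuu = 54.88, S_uud = 27.44, S_udd = 13.72, S_ddd = 6.86
Terminal payoffs (K − S): max(-29.88, 0) = 0, max(-2.44, 0) = 0, max(11.28, 0) = 11.28, max(18.14, 0) = 18.14
Node uu (S = 39.2): V_uu = e^(−0.06)·[0.5169·0.0000 + 0.4831·0.0000] = 0.0000
Node ud (S = 19.6): V_ud = e^(−0.06)·[0.5169·0.0000 + 0.4831·11.2800] = 5.1319
Node dd (S = 9.8): V_dd = e^(−0.06)·[0.5169·11.2800 + 0.4831·18.1400] = 13.7441
Node u (S = 28): V_u = e^(−0.06)·[0.5169·0.0000 + 0.4831·5.1319] = 2.3348
Node d (S = 14): V_d = e^(−0.06)·[0.5169·5.1319 + 0.4831·13.7441] = 8.7512
Node 0 (S = 20): V_0 = e^(−0.06)·[0.5169·2.3348 + 0.4831·8.7512] = 5.1180

€5.12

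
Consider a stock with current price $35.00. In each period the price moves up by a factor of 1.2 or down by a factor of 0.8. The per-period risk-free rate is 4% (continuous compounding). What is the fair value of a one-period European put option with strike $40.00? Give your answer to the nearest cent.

Risk-neutral probability p = (e^0.04 − 0.8)/(1.2 − 0.8) = 0.2408/0.4000 = 0.6020
Terminal stock prices: S_u = 42, S_d = 28
Terminal payoffs (K − S): max(-2, 0) = 0, max(12, 0) = 12
Node 0 (S = 35): V_0 = e^(−0.04)·[0.6020·0.0000 + 0.3980·12.0000] = 4.5884

$4.59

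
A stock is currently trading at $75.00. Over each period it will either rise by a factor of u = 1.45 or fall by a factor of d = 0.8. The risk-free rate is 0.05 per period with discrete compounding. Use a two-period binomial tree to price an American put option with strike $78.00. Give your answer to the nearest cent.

Risk-neutral probability p = (1 + 0.05 − 0.8)/(1.45 − 0.8) = 0.2500/0.6500 = 0.3846
Terminal stock prices: S_uu = 157.7, S_ud = 87, S_dd = 48
Terminal payoffs (K − S): max(-79.69, 0) = 0, max(-9, 0) = 0, max(30, 0) = 30
Node u (S = 108.8): continuation = 1/1.05·[0.3846·0.0000 + 0.6154·0.0000] = 0.0000; exercise value = 0.0000 ≤ continuation, so V_u = 0.0000
Node d (S = 60): continuation = 1/1.05·[0.3846·0.0000 + 0.6154·30.0000] = 17.5824; exercise value = 18.0000 > continuation, so V_d = 18.0000 (exercise)
Node 0 (S = 75): continuation = 1/1.05·[0.3846·0.0000 + 0.6154·18.0000] = 10.5495; exercise value = 3.0000 ≤ continuation, so V_0 = 10.5495

$10.55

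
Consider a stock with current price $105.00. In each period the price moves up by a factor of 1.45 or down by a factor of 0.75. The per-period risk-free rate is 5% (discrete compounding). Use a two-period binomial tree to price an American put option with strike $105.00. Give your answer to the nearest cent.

$14.29

Risk-neutral probability p = (1 + 0.05 − 0.75)/(1.45 − 0.75) = 0.3000/0.7000 = 0.4286
Terminal stock prices: S_uu = 220.8, S_ud = 114.2, S_dd = 59.06
Terminal payoffs (K − S): max(-115.8, 0) = 0, max(-9.188, 0) = 0, max(45.94, 0) = 45.94
Node u (S = 152.2): continuation = 1/1.05·[0.4286·0.0000 + 0.5714·0.0000] = 0.0000; exercise value = 0.0000 ≤ continuation, so V_u = 0.0000
Node d (S = 78.75): continuation = 1/1.05·[0.4286·0.0000 + 0.5714·45.9375] = 25.0000; exercise value = 26.2500 > continuation, so V_d = 26.2500 (exercise)
Node 0 (S = 105): continuation = 1/1.05·[0.4286·0.0000 + 0.5714·26.2500] = 14.2857; exercise value = 0.0000 ≤ continuation, so V_0 = 14.2857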